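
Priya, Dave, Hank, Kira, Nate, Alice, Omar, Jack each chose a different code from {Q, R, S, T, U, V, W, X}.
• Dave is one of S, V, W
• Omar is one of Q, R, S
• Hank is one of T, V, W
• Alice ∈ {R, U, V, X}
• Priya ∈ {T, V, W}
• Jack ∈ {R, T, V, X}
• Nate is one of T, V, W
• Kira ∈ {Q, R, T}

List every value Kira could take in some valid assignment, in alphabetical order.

Q, R

Among the 8 variables, U fits only Alice (and all 8 values in {Q, R, S, T, U, V, W, X} must be used), so Alice = U.
The 7 still-open variables draw from only 7 values {Q, R, S, T, V, W, X}, so each is used; only Jack can be X, hence Jack = X.
The 3 variables Priya, Hank, Nate are confined to {T, V, W}, which locks those values in; drop them from Dave, Kira.
Dave must be S (only option left). So Omar can't be S.
No further eliminations apply; Kira can still be any of Q, R.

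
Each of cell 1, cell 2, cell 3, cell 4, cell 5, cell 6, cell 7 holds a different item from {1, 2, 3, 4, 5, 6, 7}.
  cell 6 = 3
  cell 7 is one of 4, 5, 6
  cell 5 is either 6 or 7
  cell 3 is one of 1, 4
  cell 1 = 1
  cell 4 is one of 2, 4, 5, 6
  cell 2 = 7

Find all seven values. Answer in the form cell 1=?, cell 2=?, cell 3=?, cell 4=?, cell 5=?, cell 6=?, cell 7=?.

cell 1=1, cell 2=7, cell 3=4, cell 4=2, cell 5=6, cell 6=3, cell 7=5

cell 1 has just one choice, so cell 1 = 1. Eliminate 1 elsewhere: cell 3.
cell 2's domain is down to {7}, so cell 2 = 7. Remove 7 from cell 5.
cell 3 must be 4 (only option left). Eliminate 4 elsewhere: cell 4, cell 7.
cell 5 must be 6 (only option left). So cell 4, cell 7 can't be 6.
That leaves cell 6 = 3.
cell 7 has just one choice, so cell 7 = 5. Eliminate 5 elsewhere: cell 4.
That leaves cell 4 = 2.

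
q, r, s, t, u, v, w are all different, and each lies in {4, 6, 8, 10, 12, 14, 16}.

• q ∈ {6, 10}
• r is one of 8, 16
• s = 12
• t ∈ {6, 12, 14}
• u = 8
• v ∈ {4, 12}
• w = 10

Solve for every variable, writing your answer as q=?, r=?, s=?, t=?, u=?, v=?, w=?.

s's domain is down to {12}, so s = 12. So t, v can't be 12.
u must be 8 (only option left). Eliminate 8 elsewhere: r.
v's domain is down to {4}, so v = 4.
w must be 10 (only option left). Eliminate 10 elsewhere: q.
That leaves q = 6. Strike 6 from t.
r has just one choice, so r = 16.
That leaves t = 14.

q=6, r=16, s=12, t=14, u=8, v=4, w=10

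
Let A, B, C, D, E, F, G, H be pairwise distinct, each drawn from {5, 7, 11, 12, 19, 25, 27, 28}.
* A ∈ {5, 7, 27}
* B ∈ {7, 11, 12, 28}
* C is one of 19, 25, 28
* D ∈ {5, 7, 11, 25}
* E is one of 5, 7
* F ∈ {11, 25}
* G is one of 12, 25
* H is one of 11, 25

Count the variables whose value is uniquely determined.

4

Among the 8 variables, 19 fits only C (and all 8 values in {5, 7, 11, 12, 19, 25, 27, 28} must be used), so C = 19.
Among the 7 still-open variables, 27 fits only A (and all 7 values in {5, 7, 11, 12, 25, 27, 28} must be used), so A = 27.
Among the 6 still-open variables, 28 fits only B (and all 6 values in {5, 7, 11, 12, 25, 28} must be used), so B = 28.
The 5 still-open variables together cover exactly {5, 7, 11, 12, 25} — 5 values for 5 variables — and 12 appears only in G's list, so G = 12.
F and H share exactly the 2 values {11, 25}; by pigeonhole those values go to them, so strike 11, 25 from D.
Determined: A=27, B=28, C=19, G=12. The other variables each still have more than one consistent value. That makes 4.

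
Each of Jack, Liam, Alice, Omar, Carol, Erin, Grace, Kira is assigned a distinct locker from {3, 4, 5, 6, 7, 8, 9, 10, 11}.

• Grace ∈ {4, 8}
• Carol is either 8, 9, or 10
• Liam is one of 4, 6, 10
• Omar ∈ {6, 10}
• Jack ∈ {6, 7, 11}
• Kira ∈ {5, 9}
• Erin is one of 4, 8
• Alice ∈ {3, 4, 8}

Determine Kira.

5

Erin and Grace share exactly the 2 values {4, 8}; by pigeonhole those values go to them, so strike 4, 8 from Liam, Alice, Carol.
Alice's domain is down to {3}, so Alice = 3.
Liam and Omar share exactly the 2 values {6, 10}; by pigeonhole those values go to them, so strike 6, 10 from Jack, Carol.
That leaves Carol = 9. Eliminate 9 elsewhere: Kira.
So Kira = 5.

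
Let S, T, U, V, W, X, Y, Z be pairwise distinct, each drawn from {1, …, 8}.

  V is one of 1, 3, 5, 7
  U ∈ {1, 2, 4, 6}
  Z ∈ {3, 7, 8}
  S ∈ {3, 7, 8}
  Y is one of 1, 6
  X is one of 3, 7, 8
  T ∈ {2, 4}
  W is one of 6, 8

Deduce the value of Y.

Among the 8 variables, 5 fits only V (and all 8 values in {1, 2, 3, 4, 5, 6, 7, 8} must be used), so V = 5.
S, X, Z between them cover only {3, 7, 8} — a naked triple. Remove those values from W.
W must be 6 (only option left). So U, Y can't be 6.
So Y = 1.

1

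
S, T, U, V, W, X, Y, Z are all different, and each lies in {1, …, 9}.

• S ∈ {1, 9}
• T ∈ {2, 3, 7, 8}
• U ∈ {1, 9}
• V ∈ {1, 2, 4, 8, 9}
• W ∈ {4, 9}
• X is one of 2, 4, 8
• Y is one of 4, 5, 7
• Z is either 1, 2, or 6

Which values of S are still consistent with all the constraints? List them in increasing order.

1, 9

The 2 variables S and U are confined to {1, 9}, which locks those values in; drop them from V, W, Z.
W must be 4 (only option left). Remove 4 from V, X, Y.
V and X between them cover only {2, 8} — a naked pair. Remove those values from T, Z.
Z's domain is down to {6}, so Z = 6.
No further eliminations apply; S can still be any of 1, 9.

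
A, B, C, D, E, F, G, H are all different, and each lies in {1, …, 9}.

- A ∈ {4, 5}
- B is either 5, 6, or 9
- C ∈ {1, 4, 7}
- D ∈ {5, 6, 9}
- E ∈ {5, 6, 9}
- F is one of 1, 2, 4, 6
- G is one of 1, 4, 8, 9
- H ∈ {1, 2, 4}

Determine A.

The 8 variables together cover exactly {1, 2, 4, 5, 6, 7, 8, 9} — 8 values for 8 variables — and 7 appears only in C's list, so C = 7.
Among the 7 still-open variables, 8 fits only G (and all 7 values in {1, 2, 4, 5, 6, 8, 9} must be used), so G = 8.
B, D, E between them cover only {5, 6, 9} — a naked triple. Remove those values from A, F.
So A = 4.

4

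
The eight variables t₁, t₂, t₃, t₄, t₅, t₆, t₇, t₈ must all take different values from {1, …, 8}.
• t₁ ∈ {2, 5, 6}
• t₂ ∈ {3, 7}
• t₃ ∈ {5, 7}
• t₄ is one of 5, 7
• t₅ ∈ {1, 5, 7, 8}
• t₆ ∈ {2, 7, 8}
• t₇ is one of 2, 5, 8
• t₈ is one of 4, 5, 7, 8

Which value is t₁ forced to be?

Among the 8 variables, 1 fits only t₅ (and all 8 values in {1, 2, 3, 4, 5, 6, 7, 8} must be used), so t₅ = 1.
Among the 7 still-open variables, 3 fits only t₂ (and all 7 values in {2, 3, 4, 5, 6, 7, 8} must be used), so t₂ = 3.
The 6 still-open variables together cover exactly {2, 4, 5, 6, 7, 8} — 6 values for 6 variables — and 4 appears only in t₈'s list, so t₈ = 4.
The 5 still-open variables together cover exactly {2, 5, 6, 7, 8} — 5 values for 5 variables — and 6 appears only in t₁'s list, so t₁ = 6.

6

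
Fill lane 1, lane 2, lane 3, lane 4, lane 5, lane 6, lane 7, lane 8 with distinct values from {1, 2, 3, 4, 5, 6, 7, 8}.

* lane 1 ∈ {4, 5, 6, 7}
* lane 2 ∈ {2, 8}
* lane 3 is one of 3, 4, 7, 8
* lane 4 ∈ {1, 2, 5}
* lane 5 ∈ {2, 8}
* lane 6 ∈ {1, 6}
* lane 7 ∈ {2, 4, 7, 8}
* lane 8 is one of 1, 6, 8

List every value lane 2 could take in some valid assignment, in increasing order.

The 8 variables draw from only 8 values {1, 2, 3, 4, 5, 6, 7, 8}, so each is used; only lane 3 can be 3, hence lane 3 = 3.
lane 2 and lane 5 share exactly the 2 values {2, 8}; by pigeonhole those values go to them, so strike 2, 8 from lane 4, lane 7, lane 8.
lane 6 and lane 8 share exactly the 2 values {1, 6}; by pigeonhole those values go to them, so strike 1, 6 from lane 1, lane 4.
That leaves lane 4 = 5. So lane 1 can't be 5.
No further eliminations apply; lane 2 can still be any of 2, 8.

2, 8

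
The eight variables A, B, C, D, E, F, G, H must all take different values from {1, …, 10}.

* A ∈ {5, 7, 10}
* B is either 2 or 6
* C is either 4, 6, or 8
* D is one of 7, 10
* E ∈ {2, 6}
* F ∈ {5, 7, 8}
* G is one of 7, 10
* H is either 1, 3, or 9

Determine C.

B and E share exactly the 2 values {2, 6}; by pigeonhole those values go to them, so strike 2, 6 from C.
D and G between them cover only {7, 10} — a naked pair. Remove those values from A, F.
A must be 5 (only option left). So F can't be 5.
That leaves F = 8. Strike 8 from C.
So C = 4.

4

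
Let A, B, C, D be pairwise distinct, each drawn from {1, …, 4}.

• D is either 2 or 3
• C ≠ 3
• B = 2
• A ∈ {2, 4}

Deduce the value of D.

3

B must be 2 (only option left). So A, C, D can't be 2.
So D = 3.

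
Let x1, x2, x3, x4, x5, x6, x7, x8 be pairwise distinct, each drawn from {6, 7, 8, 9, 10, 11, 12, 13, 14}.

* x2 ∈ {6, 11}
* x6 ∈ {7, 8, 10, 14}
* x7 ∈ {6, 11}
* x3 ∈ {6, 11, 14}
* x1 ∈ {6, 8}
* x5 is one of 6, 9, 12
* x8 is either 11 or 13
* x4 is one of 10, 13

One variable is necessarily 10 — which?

x2 and x7 between them cover only {6, 11} — a naked pair. Remove those values from x1, x3, x5, x8.
That leaves x1 = 8. So x6 can't be 8.
x3 has just one choice, so x3 = 14. Remove 14 from x6.
x8 has just one choice, so x8 = 13. So x4 can't be 13.
So 10 goes to x4.

x4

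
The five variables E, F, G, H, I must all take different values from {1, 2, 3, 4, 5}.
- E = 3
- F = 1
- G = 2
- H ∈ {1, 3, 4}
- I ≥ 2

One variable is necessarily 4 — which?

H

E must be 3 (only option left). So H, I can't be 3.
F's domain is down to {1}, so F = 1. Strike 1 from H.
So 4 goes to H.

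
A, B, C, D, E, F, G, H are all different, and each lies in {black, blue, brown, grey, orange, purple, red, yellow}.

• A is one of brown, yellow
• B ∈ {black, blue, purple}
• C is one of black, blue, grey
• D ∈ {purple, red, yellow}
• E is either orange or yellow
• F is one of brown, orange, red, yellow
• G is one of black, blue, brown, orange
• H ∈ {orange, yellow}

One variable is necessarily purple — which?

Among the 8 variables, grey fits only C (and all 8 values in {black, blue, brown, grey, orange, purple, red, yellow} must be used), so C = grey.
The 2 variables E and H are confined to {orange, yellow}, which locks those values in; drop them from A, D, F, G.
That leaves A = brown. So F, G can't be brown.
That leaves F = red. So D can't be red.
So purple goes to D.

D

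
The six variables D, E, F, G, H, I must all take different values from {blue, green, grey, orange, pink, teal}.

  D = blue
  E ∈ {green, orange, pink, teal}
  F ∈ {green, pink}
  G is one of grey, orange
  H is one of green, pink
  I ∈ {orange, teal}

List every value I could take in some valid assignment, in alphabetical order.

D's domain is down to {blue}, so D = blue.
The 5 still-open variables together cover exactly {green, grey, orange, pink, teal} — 5 values for 5 variables — and grey appears only in G's list, so G = grey.
F and H between them cover only {green, pink} — a naked pair. Remove those values from E.
No further eliminations apply; I can still be any of orange, teal.

orange, teal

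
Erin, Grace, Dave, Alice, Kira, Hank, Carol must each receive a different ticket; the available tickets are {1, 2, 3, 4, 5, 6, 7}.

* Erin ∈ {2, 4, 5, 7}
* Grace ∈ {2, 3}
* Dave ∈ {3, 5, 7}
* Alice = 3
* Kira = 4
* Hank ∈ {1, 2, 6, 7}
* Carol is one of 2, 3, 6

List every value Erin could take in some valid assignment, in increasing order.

Alice must be 3 (only option left). Eliminate 3 elsewhere: Grace, Dave, Carol.
Kira's domain is down to {4}, so Kira = 4. Strike 4 from Erin.
Grace has just one choice, so Grace = 2. Remove 2 from Erin, Hank, Carol.
Carol's domain is down to {6}, so Carol = 6. Strike 6 from Hank.
Among the 3 still-open variables, 1 fits only Hank (and all 3 values in {1, 5, 7} must be used), so Hank = 1.
No further eliminations apply; Erin can still be any of 5, 7.

5, 7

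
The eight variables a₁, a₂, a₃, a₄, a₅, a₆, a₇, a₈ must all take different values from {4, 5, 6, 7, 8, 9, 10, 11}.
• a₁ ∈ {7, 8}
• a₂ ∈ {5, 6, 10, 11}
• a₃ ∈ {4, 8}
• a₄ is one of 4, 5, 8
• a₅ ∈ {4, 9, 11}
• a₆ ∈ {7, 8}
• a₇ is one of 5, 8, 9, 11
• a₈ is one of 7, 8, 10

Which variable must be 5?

a₄

The 8 variables draw from only 8 values {4, 5, 6, 7, 8, 9, 10, 11}, so each is used; only a₂ can be 6, hence a₂ = 6.
Among the 7 still-open variables, 10 fits only a₈ (and all 7 values in {4, 5, 7, 8, 9, 10, 11} must be used), so a₈ = 10.
The 2 variables a₁ and a₆ are confined to {7, 8}, which locks those values in; drop them from a₃, a₄, a₇.
That leaves a₃ = 4. Strike 4 from a₄, a₅.
So 5 goes to a₄.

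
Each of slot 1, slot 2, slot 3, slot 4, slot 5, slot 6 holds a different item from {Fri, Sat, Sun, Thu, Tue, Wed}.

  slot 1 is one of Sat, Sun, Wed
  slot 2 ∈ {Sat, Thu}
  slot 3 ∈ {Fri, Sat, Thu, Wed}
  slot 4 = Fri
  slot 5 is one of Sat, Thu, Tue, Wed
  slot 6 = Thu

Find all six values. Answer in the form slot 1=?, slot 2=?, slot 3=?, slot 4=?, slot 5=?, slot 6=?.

slot 1=Sun, slot 2=Sat, slot 3=Wed, slot 4=Fri, slot 5=Tue, slot 6=Thu

slot 4 has just one choice, so slot 4 = Fri. So slot 3 can't be Fri.
slot 6's domain is down to {Thu}, so slot 6 = Thu. Eliminate Thu elsewhere: slot 2, slot 3, slot 5.
slot 2's domain is down to {Sat}, so slot 2 = Sat. Eliminate Sat elsewhere: slot 1, slot 3, slot 5.
slot 3 must be Wed (only option left). Eliminate Wed elsewhere: slot 1, slot 5.
slot 5's domain is down to {Tue}, so slot 5 = Tue.
slot 1 must be Sun (only option left).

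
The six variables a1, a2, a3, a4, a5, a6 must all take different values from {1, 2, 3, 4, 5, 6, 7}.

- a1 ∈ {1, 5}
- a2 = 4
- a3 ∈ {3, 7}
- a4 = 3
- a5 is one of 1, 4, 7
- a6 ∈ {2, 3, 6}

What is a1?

a2 has just one choice, so a2 = 4. Remove 4 from a5.
That leaves a4 = 3. Eliminate 3 elsewhere: a3, a6.
a3 has just one choice, so a3 = 7. Eliminate 7 elsewhere: a5.
a5 has just one choice, so a5 = 1. So a1 can't be 1.
So a1 = 5.

5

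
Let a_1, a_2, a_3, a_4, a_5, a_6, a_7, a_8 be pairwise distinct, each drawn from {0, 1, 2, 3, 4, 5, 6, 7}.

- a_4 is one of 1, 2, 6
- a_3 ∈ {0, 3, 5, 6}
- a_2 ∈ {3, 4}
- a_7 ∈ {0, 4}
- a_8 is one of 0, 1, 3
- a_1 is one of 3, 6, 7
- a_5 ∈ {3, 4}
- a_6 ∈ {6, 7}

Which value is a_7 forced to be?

0

The 8 variables draw from only 8 values {0, 1, 2, 3, 4, 5, 6, 7}, so each is used; only a_4 can be 2, hence a_4 = 2.
Among the 7 still-open variables, 1 fits only a_8 (and all 7 values in {0, 1, 3, 4, 5, 6, 7} must be used), so a_8 = 1.
Among the 6 still-open variables, 5 fits only a_3 (and all 6 values in {0, 3, 4, 5, 6, 7} must be used), so a_3 = 5.
The 5 still-open variables draw from only 5 values {0, 3, 4, 6, 7}, so each is used; only a_7 can be 0, hence a_7 = 0.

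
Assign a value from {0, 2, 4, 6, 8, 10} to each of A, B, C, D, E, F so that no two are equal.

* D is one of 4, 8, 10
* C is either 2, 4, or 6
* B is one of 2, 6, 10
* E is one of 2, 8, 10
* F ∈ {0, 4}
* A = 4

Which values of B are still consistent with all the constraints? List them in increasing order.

2, 6, 10

A has just one choice, so A = 4. Remove 4 from C, D, F.
That leaves F = 0.
No further eliminations apply; B can still be any of 2, 6, 10.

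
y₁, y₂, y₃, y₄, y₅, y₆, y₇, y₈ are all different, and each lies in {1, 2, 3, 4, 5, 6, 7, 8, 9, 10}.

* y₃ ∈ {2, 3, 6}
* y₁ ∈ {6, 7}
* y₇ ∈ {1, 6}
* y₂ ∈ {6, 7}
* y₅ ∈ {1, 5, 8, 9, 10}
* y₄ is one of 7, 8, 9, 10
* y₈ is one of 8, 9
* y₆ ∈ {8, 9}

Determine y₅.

5

y₁ and y₂ between them cover only {6, 7} — a naked pair. Remove those values from y₃, y₄, y₇.
That leaves y₇ = 1. Eliminate 1 elsewhere: y₅.
The 2 variables y₆ and y₈ are confined to {8, 9}, which locks those values in; drop them from y₄, y₅.
y₄ has just one choice, so y₄ = 10. Eliminate 10 elsewhere: y₅.
So y₅ = 5.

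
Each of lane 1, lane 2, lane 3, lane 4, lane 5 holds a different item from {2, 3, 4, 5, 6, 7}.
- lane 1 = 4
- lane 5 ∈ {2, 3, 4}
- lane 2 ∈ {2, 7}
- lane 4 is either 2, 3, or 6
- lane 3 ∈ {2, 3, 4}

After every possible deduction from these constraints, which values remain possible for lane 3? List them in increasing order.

2, 3

lane 1 has just one choice, so lane 1 = 4. So lane 3, lane 5 can't be 4.
Among the 4 still-open variables, 6 fits only lane 4 (and all 4 values in {2, 3, 6, 7} must be used), so lane 4 = 6.
The 3 still-open variables draw from only 3 values {2, 3, 7}, so each is used; only lane 2 can be 7, hence lane 2 = 7.
No further eliminations apply; lane 3 can still be any of 2, 3.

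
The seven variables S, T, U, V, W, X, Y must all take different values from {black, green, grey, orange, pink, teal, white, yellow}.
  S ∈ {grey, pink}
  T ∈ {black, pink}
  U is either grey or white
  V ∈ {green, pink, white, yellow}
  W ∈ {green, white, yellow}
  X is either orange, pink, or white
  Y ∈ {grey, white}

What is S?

The 7 variables together cover exactly {black, green, grey, orange, pink, white, yellow} — 7 values for 7 variables — and black appears only in T's list, so T = black.
Among the 6 still-open variables, orange fits only X (and all 6 values in {green, grey, orange, pink, white, yellow} must be used), so X = orange.
U and Y share exactly the 2 values {grey, white}; by pigeonhole those values go to them, so strike grey, white from S, V, W.
So S = pink.

pink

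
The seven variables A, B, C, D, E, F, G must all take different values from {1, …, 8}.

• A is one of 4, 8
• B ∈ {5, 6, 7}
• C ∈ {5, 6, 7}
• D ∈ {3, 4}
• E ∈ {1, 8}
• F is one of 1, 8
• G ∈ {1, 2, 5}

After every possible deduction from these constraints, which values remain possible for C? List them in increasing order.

The 2 variables E and F are confined to {1, 8}, which locks those values in; drop them from A, G.
That leaves A = 4. Eliminate 4 elsewhere: D.
D's domain is down to {3}, so D = 3.
No further eliminations apply; C can still be any of 5, 6, 7.

5, 6, 7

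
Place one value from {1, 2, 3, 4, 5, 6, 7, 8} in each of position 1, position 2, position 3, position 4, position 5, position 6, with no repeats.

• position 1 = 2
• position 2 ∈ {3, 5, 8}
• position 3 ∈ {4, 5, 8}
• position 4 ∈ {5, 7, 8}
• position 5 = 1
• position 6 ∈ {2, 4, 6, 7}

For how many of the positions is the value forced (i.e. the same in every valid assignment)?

position 1 has just one choice, so position 1 = 2. Remove 2 from position 6.
That leaves position 5 = 1.
Determined: position 1=2, position 5=1. The other positions each still have more than one consistent value. That makes 2.

2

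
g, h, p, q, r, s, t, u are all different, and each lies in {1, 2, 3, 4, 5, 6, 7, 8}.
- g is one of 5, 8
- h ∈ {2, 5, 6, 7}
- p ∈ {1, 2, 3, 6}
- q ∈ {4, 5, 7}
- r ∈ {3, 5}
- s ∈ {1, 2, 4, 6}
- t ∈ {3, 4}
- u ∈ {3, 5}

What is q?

Among the 8 variables, 8 fits only g (and all 8 values in {1, 2, 3, 4, 5, 6, 7, 8} must be used), so g = 8.
r and u between them cover only {3, 5} — a naked pair. Remove those values from h, p, q, t.
That leaves t = 4. Strike 4 from q, s.
So q = 7.

7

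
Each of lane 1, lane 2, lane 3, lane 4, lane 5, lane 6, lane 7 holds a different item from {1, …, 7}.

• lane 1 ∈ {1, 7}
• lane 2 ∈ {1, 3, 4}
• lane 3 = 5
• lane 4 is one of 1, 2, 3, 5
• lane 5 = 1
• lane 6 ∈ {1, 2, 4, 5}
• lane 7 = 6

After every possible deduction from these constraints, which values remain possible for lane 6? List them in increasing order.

lane 3's domain is down to {5}, so lane 3 = 5. Eliminate 5 elsewhere: lane 4, lane 6.
lane 5 must be 1 (only option left). So lane 1, lane 2, lane 4, lane 6 can't be 1.
lane 7 must be 6 (only option left).
That leaves lane 1 = 7.
No further eliminations apply; lane 6 can still be any of 2, 4.

2, 4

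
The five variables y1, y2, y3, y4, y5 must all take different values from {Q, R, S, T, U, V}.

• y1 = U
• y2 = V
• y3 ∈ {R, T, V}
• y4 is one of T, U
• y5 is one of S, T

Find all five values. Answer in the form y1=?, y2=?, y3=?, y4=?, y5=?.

y1=U, y2=V, y3=R, y4=T, y5=S

y1 has just one choice, so y1 = U. Strike U from y4.
y2's domain is down to {V}, so y2 = V. So y3 can't be V.
y4 must be T (only option left). Eliminate T elsewhere: y3, y5.
y5's domain is down to {S}, so y5 = S.
That leaves y3 = R.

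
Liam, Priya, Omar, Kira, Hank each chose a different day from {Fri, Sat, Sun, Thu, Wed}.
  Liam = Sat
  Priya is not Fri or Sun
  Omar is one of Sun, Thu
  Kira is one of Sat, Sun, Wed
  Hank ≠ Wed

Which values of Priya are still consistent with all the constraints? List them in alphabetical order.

Liam has just one choice, so Liam = Sat. Strike Sat from Priya, Kira, Hank.
Among the 4 still-open variables, Fri fits only Hank (and all 4 values in {Fri, Sun, Thu, Wed} must be used), so Hank = Fri.
No further eliminations apply; Priya can still be any of Thu, Wed.

Thu, Wed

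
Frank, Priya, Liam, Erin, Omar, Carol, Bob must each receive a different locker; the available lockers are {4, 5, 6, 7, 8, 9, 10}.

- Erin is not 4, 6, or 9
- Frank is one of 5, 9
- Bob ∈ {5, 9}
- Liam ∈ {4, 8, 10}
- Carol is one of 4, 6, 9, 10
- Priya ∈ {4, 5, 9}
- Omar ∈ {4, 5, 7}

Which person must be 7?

The 7 variables together cover exactly {4, 5, 6, 7, 8, 9, 10} — 7 values for 7 variables — and 6 appears only in Carol's list, so Carol = 6.
Frank and Bob between them cover only {5, 9} — a naked pair. Remove those values from Priya, Erin, Omar.
Priya must be 4 (only option left). So Liam, Omar can't be 4.
So 7 goes to Omar.

Omar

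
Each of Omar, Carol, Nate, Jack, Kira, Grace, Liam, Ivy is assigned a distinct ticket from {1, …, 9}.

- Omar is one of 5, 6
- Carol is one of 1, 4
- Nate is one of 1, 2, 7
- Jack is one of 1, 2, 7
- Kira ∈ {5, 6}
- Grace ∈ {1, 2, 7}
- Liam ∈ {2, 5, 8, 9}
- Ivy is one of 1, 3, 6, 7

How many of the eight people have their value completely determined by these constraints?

2

Omar and Kira between them cover only {5, 6} — a naked pair. Remove those values from Liam, Ivy.
The 3 variables Nate, Jack, Grace are confined to {1, 2, 7}, which locks those values in; drop them from Carol, Liam, Ivy.
Carol has just one choice, so Carol = 4.
Ivy has just one choice, so Ivy = 3.
Determined: Carol=4, Ivy=3. The other people each still have more than one consistent value. That makes 2.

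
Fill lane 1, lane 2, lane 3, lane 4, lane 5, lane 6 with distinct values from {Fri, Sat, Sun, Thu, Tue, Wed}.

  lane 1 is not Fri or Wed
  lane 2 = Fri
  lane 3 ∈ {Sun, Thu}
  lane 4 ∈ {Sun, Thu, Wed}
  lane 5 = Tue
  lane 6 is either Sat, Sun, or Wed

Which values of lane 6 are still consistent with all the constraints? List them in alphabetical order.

lane 2's domain is down to {Fri}, so lane 2 = Fri.
lane 5 must be Tue (only option left). So lane 1 can't be Tue.
No further eliminations apply; lane 6 can still be any of Sat, Sun, Wed.

Sat, Sun, Wed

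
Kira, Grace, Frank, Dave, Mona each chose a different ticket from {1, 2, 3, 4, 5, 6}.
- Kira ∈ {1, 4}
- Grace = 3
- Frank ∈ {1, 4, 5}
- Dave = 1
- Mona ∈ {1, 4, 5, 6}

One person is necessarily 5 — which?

Frank

Grace must be 3 (only option left).
Dave has just one choice, so Dave = 1. Eliminate 1 elsewhere: Kira, Frank, Mona.
Kira must be 4 (only option left). So Frank, Mona can't be 4.
So 5 goes to Frank.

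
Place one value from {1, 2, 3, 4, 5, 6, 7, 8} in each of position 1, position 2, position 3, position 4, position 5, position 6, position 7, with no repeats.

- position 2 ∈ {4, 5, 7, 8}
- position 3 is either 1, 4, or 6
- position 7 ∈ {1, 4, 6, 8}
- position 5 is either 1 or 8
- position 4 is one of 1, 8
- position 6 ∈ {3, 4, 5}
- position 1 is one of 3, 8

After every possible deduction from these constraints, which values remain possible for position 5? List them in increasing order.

Among the 7 variables, 7 fits only position 2 (and all 7 values in {1, 3, 4, 5, 6, 7, 8} must be used), so position 2 = 7.
The 6 still-open variables draw from only 6 values {1, 3, 4, 5, 6, 8}, so each is used; only position 6 can be 5, hence position 6 = 5.
The 5 still-open variables draw from only 5 values {1, 3, 4, 6, 8}, so each is used; only position 1 can be 3, hence position 1 = 3.
position 4 and position 5 between them cover only {1, 8} — a naked pair. Remove those values from position 3, position 7.
No further eliminations apply; position 5 can still be any of 1, 8.

1, 8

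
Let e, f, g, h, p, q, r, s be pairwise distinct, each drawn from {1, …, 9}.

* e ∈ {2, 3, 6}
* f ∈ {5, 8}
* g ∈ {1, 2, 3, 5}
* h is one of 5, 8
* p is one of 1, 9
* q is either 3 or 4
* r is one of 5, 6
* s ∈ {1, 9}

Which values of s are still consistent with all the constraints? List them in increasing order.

The 8 variables together cover exactly {1, 2, 3, 4, 5, 6, 8, 9} — 8 values for 8 variables — and 4 appears only in q's list, so q = 4.
f and h between them cover only {5, 8} — a naked pair. Remove those values from g, r.
r must be 6 (only option left). So e can't be 6.
The 2 variables p and s are confined to {1, 9}, which locks those values in; drop them from g.
No further eliminations apply; s can still be any of 1, 9.

1, 9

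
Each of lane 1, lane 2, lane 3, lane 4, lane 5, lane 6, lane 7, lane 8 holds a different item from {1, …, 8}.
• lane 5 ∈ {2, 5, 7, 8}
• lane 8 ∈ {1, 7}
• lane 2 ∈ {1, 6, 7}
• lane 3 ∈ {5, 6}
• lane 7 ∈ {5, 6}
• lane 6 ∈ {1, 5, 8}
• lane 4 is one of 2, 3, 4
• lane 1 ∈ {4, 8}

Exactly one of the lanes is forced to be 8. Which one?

Among the 8 variables, 3 fits only lane 4 (and all 8 values in {1, 2, 3, 4, 5, 6, 7, 8} must be used), so lane 4 = 3.
The 7 still-open variables together cover exactly {1, 2, 4, 5, 6, 7, 8} — 7 values for 7 variables — and 2 appears only in lane 5's list, so lane 5 = 2.
Among the 6 still-open variables, 4 fits only lane 1 (and all 6 values in {1, 4, 5, 6, 7, 8} must be used), so lane 1 = 4.
The 5 still-open variables draw from only 5 values {1, 5, 6, 7, 8}, so each is used; only lane 6 can be 8, hence lane 6 = 8.

lane 6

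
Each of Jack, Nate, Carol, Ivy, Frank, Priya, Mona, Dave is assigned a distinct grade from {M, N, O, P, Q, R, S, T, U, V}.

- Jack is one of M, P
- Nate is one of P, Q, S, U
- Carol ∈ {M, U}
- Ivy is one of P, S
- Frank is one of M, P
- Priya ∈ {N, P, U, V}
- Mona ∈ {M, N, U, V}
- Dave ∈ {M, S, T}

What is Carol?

U

The 8 variables draw from only 8 values {M, N, P, Q, S, T, U, V}, so each is used; only Nate can be Q, hence Nate = Q.
The 7 still-open variables together cover exactly {M, N, P, S, T, U, V} — 7 values for 7 variables — and T appears only in Dave's list, so Dave = T.
Among the 6 still-open variables, S fits only Ivy (and all 6 values in {M, N, P, S, U, V} must be used), so Ivy = S.
The 2 variables Jack and Frank are confined to {M, P}, which locks those values in; drop them from Carol, Priya, Mona.
So Carol = U.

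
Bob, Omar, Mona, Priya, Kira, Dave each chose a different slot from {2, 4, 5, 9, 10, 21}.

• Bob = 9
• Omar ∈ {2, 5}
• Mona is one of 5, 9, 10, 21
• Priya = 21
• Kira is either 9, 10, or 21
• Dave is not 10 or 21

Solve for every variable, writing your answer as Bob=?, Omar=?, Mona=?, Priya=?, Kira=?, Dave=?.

Bob must be 9 (only option left). Remove 9 from Mona, Kira, Dave.
Priya must be 21 (only option left). Strike 21 from Mona, Kira.
Kira must be 10 (only option left). Remove 10 from Mona.
That leaves Mona = 5. Strike 5 from Omar, Dave.
Omar's domain is down to {2}, so Omar = 2. So Dave can't be 2.
Dave must be 4 (only option left).

Bob=9, Omar=2, Mona=5, Priya=21, Kira=10, Dave=4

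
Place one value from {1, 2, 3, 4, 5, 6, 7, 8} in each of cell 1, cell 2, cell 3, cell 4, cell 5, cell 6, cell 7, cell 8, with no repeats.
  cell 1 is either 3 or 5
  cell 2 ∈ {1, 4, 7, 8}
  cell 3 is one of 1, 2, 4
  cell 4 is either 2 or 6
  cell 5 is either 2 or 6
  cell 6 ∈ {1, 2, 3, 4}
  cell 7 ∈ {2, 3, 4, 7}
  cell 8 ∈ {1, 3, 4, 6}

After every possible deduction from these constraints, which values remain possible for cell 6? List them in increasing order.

1, 3, 4

The 8 variables together cover exactly {1, 2, 3, 4, 5, 6, 7, 8} — 8 values for 8 variables — and 5 appears only in cell 1's list, so cell 1 = 5.
The 7 still-open variables draw from only 7 values {1, 2, 3, 4, 6, 7, 8}, so each is used; only cell 2 can be 8, hence cell 2 = 8.
The 6 still-open variables draw from only 6 values {1, 2, 3, 4, 6, 7}, so each is used; only cell 7 can be 7, hence cell 7 = 7.
The 2 variables cell 4 and cell 5 are confined to {2, 6}, which locks those values in; drop them from cell 3, cell 6, cell 8.
No further eliminations apply; cell 6 can still be any of 1, 3, 4.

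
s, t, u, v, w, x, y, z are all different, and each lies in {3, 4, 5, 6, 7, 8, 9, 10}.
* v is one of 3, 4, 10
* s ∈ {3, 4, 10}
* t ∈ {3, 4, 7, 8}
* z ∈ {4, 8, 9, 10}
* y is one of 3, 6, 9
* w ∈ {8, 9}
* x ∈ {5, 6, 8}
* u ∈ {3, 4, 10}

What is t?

7

Among the 8 variables, 5 fits only x (and all 8 values in {3, 4, 5, 6, 7, 8, 9, 10} must be used), so x = 5.
The 7 still-open variables draw from only 7 values {3, 4, 6, 7, 8, 9, 10}, so each is used; only y can be 6, hence y = 6.
Among the 6 still-open variables, 7 fits only t (and all 6 values in {3, 4, 7, 8, 9, 10} must be used), so t = 7.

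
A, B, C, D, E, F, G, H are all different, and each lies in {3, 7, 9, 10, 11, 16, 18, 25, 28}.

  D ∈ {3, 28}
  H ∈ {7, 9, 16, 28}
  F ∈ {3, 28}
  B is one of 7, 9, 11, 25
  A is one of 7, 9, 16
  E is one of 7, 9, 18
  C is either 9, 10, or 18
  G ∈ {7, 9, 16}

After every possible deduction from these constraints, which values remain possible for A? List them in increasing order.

D and F between them cover only {3, 28} — a naked pair. Remove those values from H.
A, G, H between them cover only {7, 9, 16} — a naked triple. Remove those values from B, C, E.
E has just one choice, so E = 18. So C can't be 18.
C must be 10 (only option left).
No further eliminations apply; A can still be any of 7, 9, 16.

7, 9, 16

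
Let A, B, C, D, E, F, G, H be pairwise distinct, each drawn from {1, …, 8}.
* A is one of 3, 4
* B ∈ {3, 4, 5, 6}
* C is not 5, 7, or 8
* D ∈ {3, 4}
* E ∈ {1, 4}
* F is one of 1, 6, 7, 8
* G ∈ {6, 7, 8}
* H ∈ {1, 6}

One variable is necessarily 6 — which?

H

The 8 variables together cover exactly {1, 2, 3, 4, 5, 6, 7, 8} — 8 values for 8 variables — and 2 appears only in C's list, so C = 2.
The 7 still-open variables together cover exactly {1, 3, 4, 5, 6, 7, 8} — 7 values for 7 variables — and 5 appears only in B's list, so B = 5.
The 2 variables A and D are confined to {3, 4}, which locks those values in; drop them from E.
E must be 1 (only option left). Remove 1 from F, H.
So 6 goes to H.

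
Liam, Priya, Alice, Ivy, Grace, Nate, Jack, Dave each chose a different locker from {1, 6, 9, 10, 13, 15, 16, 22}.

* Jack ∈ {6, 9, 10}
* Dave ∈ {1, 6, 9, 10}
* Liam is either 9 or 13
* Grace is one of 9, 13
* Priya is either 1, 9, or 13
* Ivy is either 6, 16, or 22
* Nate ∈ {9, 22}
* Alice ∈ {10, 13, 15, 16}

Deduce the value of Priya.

1

The 8 variables together cover exactly {1, 6, 9, 10, 13, 15, 16, 22} — 8 values for 8 variables — and 15 appears only in Alice's list, so Alice = 15.
Among the 7 still-open variables, 16 fits only Ivy (and all 7 values in {1, 6, 9, 10, 13, 16, 22} must be used), so Ivy = 16.
Among the 6 still-open variables, 22 fits only Nate (and all 6 values in {1, 6, 9, 10, 13, 22} must be used), so Nate = 22.
The 2 variables Liam and Grace are confined to {9, 13}, which locks those values in; drop them from Priya, Jack, Dave.
So Priya = 1.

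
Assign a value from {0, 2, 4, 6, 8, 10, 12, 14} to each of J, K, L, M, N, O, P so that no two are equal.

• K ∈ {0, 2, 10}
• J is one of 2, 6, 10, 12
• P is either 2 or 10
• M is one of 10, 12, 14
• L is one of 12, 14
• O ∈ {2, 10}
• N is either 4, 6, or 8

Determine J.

The 2 variables O and P are confined to {2, 10}, which locks those values in; drop them from J, K, M.
That leaves K = 0.
The 2 variables L and M are confined to {12, 14}, which locks those values in; drop them from J.
So J = 6.

6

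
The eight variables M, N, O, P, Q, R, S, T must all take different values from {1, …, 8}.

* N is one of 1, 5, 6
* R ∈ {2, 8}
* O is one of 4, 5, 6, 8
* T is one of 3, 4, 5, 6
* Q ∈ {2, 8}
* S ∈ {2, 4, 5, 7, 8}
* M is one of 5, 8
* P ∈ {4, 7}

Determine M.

5

The 8 variables draw from only 8 values {1, 2, 3, 4, 5, 6, 7, 8}, so each is used; only N can be 1, hence N = 1.
The 7 still-open variables together cover exactly {2, 3, 4, 5, 6, 7, 8} — 7 values for 7 variables — and 3 appears only in T's list, so T = 3.
Among the 6 still-open variables, 6 fits only O (and all 6 values in {2, 4, 5, 6, 7, 8} must be used), so O = 6.
The 2 variables Q and R are confined to {2, 8}, which locks those values in; drop them from M, S.
So M = 5.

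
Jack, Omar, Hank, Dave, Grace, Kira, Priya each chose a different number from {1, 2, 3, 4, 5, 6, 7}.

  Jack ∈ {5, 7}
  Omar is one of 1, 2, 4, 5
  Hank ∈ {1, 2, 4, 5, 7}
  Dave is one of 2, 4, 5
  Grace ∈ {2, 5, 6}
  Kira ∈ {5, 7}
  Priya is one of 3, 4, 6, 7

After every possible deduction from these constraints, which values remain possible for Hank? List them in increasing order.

The 7 variables draw from only 7 values {1, 2, 3, 4, 5, 6, 7}, so each is used; only Priya can be 3, hence Priya = 3.
Among the 6 still-open variables, 6 fits only Grace (and all 6 values in {1, 2, 4, 5, 6, 7} must be used), so Grace = 6.
Jack and Kira between them cover only {5, 7} — a naked pair. Remove those values from Omar, Hank, Dave.
No further eliminations apply; Hank can still be any of 1, 2, 4.

1, 2, 4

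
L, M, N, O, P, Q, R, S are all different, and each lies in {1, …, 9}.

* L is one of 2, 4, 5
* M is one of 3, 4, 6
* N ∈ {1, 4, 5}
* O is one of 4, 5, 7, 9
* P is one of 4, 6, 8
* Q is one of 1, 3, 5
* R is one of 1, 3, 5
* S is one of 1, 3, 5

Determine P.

The 3 variables Q, R, S are confined to {1, 3, 5}, which locks those values in; drop them from L, M, N, O.
That leaves N = 4. Eliminate 4 elsewhere: L, M, O, P.
L's domain is down to {2}, so L = 2.
M's domain is down to {6}, so M = 6. So P can't be 6.
So P = 8.

8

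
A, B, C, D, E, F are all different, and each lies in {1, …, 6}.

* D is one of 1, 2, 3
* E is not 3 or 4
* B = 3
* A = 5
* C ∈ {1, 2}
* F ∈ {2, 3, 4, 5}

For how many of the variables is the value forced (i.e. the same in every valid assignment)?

A has just one choice, so A = 5. Eliminate 5 elsewhere: E, F.
B has just one choice, so B = 3. So D, F can't be 3.
Among the 4 still-open variables, 4 fits only F (and all 4 values in {1, 2, 4, 6} must be used), so F = 4.
The 3 still-open variables together cover exactly {1, 2, 6} — 3 values for 3 variables — and 6 appears only in E's list, so E = 6.
Determined: A=5, B=3, E=6, F=4. The other variables each still have more than one consistent value. That makes 4.

4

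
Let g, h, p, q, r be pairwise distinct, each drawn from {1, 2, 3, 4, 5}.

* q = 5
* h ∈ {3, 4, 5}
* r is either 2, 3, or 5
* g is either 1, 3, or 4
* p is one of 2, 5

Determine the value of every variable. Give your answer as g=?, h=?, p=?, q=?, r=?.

q has just one choice, so q = 5. So h, p, r can't be 5.
p's domain is down to {2}, so p = 2. Strike 2 from r.
r's domain is down to {3}, so r = 3. So g, h can't be 3.
That leaves h = 4. Eliminate 4 elsewhere: g.
That leaves g = 1.

g=1, h=4, p=2, q=5, r=3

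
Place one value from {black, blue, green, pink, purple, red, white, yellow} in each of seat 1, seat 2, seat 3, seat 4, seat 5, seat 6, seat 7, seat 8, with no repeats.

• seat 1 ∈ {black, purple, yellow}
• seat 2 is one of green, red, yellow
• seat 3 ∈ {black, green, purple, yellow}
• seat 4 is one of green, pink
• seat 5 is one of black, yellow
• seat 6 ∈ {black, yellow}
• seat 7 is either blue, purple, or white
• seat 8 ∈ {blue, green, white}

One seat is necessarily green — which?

Among the 8 variables, pink fits only seat 4 (and all 8 values in {black, blue, green, pink, purple, red, white, yellow} must be used), so seat 4 = pink.
The 7 still-open variables together cover exactly {black, blue, green, purple, red, white, yellow} — 7 values for 7 variables — and red appears only in seat 2's list, so seat 2 = red.
seat 5 and seat 6 between them cover only {black, yellow} — a naked pair. Remove those values from seat 1, seat 3.
That leaves seat 1 = purple. Eliminate purple elsewhere: seat 3, seat 7.
So green goes to seat 3.

seat 3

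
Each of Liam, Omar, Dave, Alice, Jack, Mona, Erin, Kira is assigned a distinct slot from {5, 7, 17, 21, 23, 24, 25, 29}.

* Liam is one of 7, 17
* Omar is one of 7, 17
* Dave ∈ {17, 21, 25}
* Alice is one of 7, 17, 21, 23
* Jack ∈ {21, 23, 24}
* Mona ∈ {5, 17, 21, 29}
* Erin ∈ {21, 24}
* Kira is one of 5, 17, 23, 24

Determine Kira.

5

Among the 8 variables, 25 fits only Dave (and all 8 values in {5, 7, 17, 21, 23, 24, 25, 29} must be used), so Dave = 25.
The 7 still-open variables together cover exactly {5, 7, 17, 21, 23, 24, 29} — 7 values for 7 variables — and 29 appears only in Mona's list, so Mona = 29.
The 6 still-open variables together cover exactly {5, 7, 17, 21, 23, 24} — 6 values for 6 variables — and 5 appears only in Kira's list, so Kira = 5.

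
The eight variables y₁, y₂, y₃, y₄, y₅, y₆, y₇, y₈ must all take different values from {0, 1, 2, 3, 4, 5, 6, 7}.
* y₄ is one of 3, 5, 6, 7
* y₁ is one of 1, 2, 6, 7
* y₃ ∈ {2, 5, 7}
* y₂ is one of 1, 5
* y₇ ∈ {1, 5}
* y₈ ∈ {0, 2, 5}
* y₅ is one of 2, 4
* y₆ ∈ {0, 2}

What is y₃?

7

The 8 variables draw from only 8 values {0, 1, 2, 3, 4, 5, 6, 7}, so each is used; only y₄ can be 3, hence y₄ = 3.
The 7 still-open variables draw from only 7 values {0, 1, 2, 4, 5, 6, 7}, so each is used; only y₅ can be 4, hence y₅ = 4.
The 6 still-open variables together cover exactly {0, 1, 2, 5, 6, 7} — 6 values for 6 variables — and 6 appears only in y₁'s list, so y₁ = 6.
The 5 still-open variables draw from only 5 values {0, 1, 2, 5, 7}, so each is used; only y₃ can be 7, hence y₃ = 7.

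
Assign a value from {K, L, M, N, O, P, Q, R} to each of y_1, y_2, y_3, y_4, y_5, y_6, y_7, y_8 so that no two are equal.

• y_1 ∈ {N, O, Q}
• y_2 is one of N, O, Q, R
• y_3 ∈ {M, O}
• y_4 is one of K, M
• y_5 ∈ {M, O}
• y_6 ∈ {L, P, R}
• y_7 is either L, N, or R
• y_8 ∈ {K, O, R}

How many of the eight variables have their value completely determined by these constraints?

4

Among the 8 variables, P fits only y_6 (and all 8 values in {K, L, M, N, O, P, Q, R} must be used), so y_6 = P.
The 7 still-open variables together cover exactly {K, L, M, N, O, Q, R} — 7 values for 7 variables — and L appears only in y_7's list, so y_7 = L.
y_3 and y_5 between them cover only {M, O} — a naked pair. Remove those values from y_1, y_2, y_4, y_8.
That leaves y_4 = K. So y_8 can't be K.
That leaves y_8 = R. Remove R from y_2.
Determined: y_4=K, y_6=P, y_7=L, y_8=R. The other variables each still have more than one consistent value. That makes 4.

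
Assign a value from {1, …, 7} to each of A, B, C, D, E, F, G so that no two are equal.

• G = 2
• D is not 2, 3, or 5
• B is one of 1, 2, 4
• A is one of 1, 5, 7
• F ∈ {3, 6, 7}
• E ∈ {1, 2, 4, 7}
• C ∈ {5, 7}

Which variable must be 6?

G's domain is down to {2}, so G = 2. So B, E can't be 2.
The 6 still-open variables draw from only 6 values {1, 3, 4, 5, 6, 7}, so each is used; only F can be 3, hence F = 3.
Among the 5 still-open variables, 6 fits only D (and all 5 values in {1, 4, 5, 6, 7} must be used), so D = 6.

D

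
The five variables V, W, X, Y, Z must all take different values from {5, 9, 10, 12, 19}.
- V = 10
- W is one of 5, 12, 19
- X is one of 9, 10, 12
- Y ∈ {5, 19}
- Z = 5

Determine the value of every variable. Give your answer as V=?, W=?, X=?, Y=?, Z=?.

V=10, W=12, X=9, Y=19, Z=5

V has just one choice, so V = 10. Eliminate 10 elsewhere: X.
Z must be 5 (only option left). Remove 5 from W, Y.
Y has just one choice, so Y = 19. Strike 19 from W.
W's domain is down to {12}, so W = 12. Remove 12 from X.
X has just one choice, so X = 9.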